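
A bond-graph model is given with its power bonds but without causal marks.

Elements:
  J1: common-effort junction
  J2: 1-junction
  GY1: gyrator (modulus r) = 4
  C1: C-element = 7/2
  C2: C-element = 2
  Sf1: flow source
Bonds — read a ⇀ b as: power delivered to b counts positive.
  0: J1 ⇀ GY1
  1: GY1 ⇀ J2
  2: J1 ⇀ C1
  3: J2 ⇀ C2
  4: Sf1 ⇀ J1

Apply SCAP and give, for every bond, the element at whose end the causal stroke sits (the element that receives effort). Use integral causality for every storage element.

β4 stroke at Sf1  (Sf1 (Sf) sets flow on bond)
β2 stroke at J1  (C1 integral (e out))
β0 stroke at GY1  (0-jn J1 has e-setter on 2)
β1 stroke at GY1  (GY1: gyrator matches bond 0)
β3 stroke at J2  (common-f at J2 fixed by 1)

b0 stroke→GY1
b1 stroke→GY1
b2 stroke→J1
b3 stroke→J2
b4 stroke→Sf1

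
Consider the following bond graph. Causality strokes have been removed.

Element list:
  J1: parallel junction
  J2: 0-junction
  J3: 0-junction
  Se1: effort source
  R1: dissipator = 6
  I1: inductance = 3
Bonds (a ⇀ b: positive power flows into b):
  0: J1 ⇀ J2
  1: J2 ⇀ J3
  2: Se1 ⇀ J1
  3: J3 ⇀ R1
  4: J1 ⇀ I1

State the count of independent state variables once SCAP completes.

1  (I1 all integral)

#2 stroke→J1  (Se1 fixes effort; stroke away)
#0 stroke→J2  (0-jn J1 has e-setter on 2)
#4 stroke→I1  (J1 effort already set via bond 2)
#1 stroke→J3  (0-jn J2 has e-setter on 0)
#3 stroke→R1  (J3: bond 1 brought effort, rest push out)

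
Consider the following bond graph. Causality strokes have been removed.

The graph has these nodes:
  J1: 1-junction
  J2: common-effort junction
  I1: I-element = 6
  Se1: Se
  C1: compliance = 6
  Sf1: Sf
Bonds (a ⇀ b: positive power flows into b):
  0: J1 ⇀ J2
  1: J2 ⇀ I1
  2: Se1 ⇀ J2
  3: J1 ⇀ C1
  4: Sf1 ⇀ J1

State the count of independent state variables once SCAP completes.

2  (C1, I1 all integral)

#2 stroke at J2  (Se1 fixes effort; stroke away)
#4 stroke at Sf1  (source Sf1 imposes f)
#0 stroke at J1  (J1: bond 4 brought flow, rest push out)
#3 stroke at J1  (1-jn J1 has f-setter on 4)
#1 stroke at I1  (0-jn J2 has e-setter on 2)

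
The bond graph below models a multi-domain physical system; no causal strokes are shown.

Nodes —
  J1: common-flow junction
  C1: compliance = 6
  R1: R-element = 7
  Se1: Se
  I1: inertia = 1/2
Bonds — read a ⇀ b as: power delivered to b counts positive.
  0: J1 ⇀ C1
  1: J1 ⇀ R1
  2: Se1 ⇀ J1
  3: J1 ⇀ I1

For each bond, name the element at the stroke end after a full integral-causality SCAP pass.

#0 →J1
#1 →J1
#2 →J1
#3 →I1

β2 |J1  (source Se1 imposes e)
β0 |J1  (C1 integral (e out))
β3 |I1  (prefer integral on I1)
β1 |J1  (1-jn J1 has f-setter on 3)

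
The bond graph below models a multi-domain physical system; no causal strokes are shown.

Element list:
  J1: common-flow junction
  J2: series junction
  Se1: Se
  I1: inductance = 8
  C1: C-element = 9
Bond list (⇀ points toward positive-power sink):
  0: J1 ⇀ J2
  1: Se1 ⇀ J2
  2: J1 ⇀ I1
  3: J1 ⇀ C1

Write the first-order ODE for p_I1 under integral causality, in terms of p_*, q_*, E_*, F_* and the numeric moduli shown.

b1 stroke→J2  (Se1 (Se) sets effort on bond)
b0 stroke→J1  (only one flow-in slot at J2)
b2 stroke→I1  (I1 outputs flow p/I1)
b3 stroke→J1  (J1 flow already set via bond 2)

dp_I1/dt = E_Se1 - q_C1/9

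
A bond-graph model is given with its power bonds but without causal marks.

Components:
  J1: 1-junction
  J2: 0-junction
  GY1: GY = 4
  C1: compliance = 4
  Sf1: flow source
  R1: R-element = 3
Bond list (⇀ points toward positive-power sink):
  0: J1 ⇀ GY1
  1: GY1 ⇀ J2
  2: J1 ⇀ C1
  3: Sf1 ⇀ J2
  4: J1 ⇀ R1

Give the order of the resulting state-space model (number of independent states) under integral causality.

β3 |Sf1  (source Sf1 imposes f)
β1 |J2  (only one effort-in slot at J2)
β0 |J1  (GY1 both-in/both-out from 1)
β2 |J1  (C1 outputs effort q/C1)
β4 |R1  (only one flow-in slot at J1)

1  (C1 all integral)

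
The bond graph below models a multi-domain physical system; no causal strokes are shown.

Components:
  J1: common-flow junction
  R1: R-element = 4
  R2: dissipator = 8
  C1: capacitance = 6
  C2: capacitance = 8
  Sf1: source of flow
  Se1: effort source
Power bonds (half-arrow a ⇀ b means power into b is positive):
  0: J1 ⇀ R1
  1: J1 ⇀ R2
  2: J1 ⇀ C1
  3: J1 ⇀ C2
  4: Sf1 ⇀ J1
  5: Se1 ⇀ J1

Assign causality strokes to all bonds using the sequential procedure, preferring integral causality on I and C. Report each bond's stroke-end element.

β0 |J1
β1 |J1
β2 |J1
β3 |J1
β4 |Sf1
β5 |J1

#4 stroke at Sf1  (Sf1 (Sf) sets flow on bond)
#5 stroke at J1  (Se1: effort source, stroke at far end)
#0 stroke at J1  (1-jn J1 has f-setter on 4)
#1 stroke at J1  (J1 flow already set via bond 4)
#2 stroke at J1  (common-f at J1 fixed by 4)
#3 stroke at J1  (J1: bond 4 brought flow, rest push out)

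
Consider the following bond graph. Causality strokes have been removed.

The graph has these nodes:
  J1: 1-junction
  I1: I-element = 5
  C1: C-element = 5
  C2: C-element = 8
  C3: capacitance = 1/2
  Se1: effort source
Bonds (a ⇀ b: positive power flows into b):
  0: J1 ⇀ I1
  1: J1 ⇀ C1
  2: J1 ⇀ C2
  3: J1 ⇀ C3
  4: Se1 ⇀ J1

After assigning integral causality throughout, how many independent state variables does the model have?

4  (C1, C2, C3, I1 all integral)

β4 →J1  (Se1: effort source, stroke at far end)
β0 →I1  (prefer integral on I1)
β1 →J1  (1-jn J1 has f-setter on 0)
β2 →J1  (J1 flow already set via bond 0)
β3 →J1  (1-jn J1 has f-setter on 0)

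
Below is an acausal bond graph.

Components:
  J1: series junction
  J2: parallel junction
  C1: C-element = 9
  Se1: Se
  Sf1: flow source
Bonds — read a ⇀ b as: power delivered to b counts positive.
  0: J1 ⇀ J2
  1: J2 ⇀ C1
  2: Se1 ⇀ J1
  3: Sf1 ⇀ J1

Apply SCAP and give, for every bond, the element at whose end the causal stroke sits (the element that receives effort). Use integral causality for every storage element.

b2 stroke at J1  (Se1: effort source, stroke at far end)
b3 stroke at Sf1  (source Sf1 imposes f)
b0 stroke at J1  (common-f at J1 fixed by 3)
b1 stroke at J2  (closing 0-jn rule on J2)

β0 stroke at J1
β1 stroke at J2
β2 stroke at J1
β3 stroke at Sf1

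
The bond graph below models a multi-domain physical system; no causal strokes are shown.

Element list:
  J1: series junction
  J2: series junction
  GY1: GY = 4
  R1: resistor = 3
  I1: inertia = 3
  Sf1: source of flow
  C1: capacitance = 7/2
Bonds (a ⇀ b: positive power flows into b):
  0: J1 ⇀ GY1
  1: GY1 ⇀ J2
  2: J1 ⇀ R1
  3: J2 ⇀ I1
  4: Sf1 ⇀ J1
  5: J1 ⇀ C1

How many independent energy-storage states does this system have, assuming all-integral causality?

β4 stroke at Sf1  (Sf1: flow source, stroke at near end)
β0 stroke at J1  (J1: bond 4 brought flow, rest push out)
β2 stroke at J1  (J1 flow already set via bond 4)
β5 stroke at J1  (J1 flow already set via bond 4)
β1 stroke at J2  (GY GY1: same side as bond 0)
β3 stroke at I1  (J2: last free bond brings flow in)

2  (C1, I1 all integral)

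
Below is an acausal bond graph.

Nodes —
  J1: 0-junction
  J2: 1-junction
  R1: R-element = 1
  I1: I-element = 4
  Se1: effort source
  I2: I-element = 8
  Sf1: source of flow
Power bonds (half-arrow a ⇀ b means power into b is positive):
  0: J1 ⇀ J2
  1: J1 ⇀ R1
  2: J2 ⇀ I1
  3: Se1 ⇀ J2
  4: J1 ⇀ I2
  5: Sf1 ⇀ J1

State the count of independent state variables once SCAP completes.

bond 3 →J2  (Se1 (Se) sets effort on bond)
bond 5 →Sf1  (Sf1 fixes flow; stroke at Sf1)
bond 2 →I1  (I1 outputs flow p/I1)
bond 0 →J2  (common-f at J2 fixed by 2)
bond 4 →I2  (prefer integral on I2)
bond 1 →J1  (J1: last free bond brings effort in)

2  (I1, I2 all integral)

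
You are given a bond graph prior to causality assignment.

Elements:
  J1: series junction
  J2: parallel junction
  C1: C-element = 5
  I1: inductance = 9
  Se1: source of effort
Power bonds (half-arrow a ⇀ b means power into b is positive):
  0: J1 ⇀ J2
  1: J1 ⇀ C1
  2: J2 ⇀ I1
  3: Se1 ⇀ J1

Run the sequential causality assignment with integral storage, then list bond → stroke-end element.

β0 →J2
β1 →J1
β2 →I1
β3 →J1

β3 stroke at J1  (Se1 (Se) sets effort on bond)
β1 stroke at J1  (C1 outputs effort q/C1)
β0 stroke at J2  (closing 1-jn rule on J1)
β2 stroke at I1  (0-jn J2 has e-setter on 0)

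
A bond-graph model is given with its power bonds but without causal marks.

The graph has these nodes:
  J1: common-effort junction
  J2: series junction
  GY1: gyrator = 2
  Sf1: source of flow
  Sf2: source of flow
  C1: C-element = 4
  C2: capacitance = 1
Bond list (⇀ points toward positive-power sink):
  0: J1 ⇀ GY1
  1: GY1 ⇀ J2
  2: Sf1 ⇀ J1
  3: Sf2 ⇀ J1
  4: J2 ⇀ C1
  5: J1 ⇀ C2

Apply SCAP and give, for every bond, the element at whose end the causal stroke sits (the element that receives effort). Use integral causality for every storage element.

b2 stroke→Sf1  (source Sf1 imposes f)
b3 stroke→Sf2  (source Sf2 imposes f)
b4 stroke→J2  (C1 outputs effort q/C1)
b1 stroke→GY1  (J2: last free bond brings flow in)
b0 stroke→GY1  (through GY1, causality inverts; strokes same side of GY1)
b5 stroke→J1  (J1: last free bond brings effort in)

bond 0 stroke at GY1
bond 1 stroke at GY1
bond 2 stroke at Sf1
bond 3 stroke at Sf2
bond 4 stroke at J2
bond 5 stroke at J1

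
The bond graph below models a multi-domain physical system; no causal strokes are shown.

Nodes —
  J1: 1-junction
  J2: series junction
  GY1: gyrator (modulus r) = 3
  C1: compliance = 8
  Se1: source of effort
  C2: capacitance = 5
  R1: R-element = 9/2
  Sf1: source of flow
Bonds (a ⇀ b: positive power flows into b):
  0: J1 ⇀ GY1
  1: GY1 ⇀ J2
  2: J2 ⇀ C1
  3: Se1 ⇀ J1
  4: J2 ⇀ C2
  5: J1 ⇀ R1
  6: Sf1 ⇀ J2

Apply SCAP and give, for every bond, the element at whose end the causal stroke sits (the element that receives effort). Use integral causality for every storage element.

β3 stroke→J1  (Se1 fixes effort; stroke away)
β6 stroke→Sf1  (source Sf1 imposes f)
β1 stroke→J2  (common-f at J2 fixed by 6)
β2 stroke→J2  (J2 flow already set via bond 6)
β4 stroke→J2  (J2 flow already set via bond 6)
β0 stroke→J1  (GY1: gyrator matches bond 1)
β5 stroke→R1  (only one flow-in slot at J1)

bond 0 |J1
bond 1 |J2
bond 2 |J2
bond 3 |J1
bond 4 |J2
bond 5 |R1
bond 6 |Sf1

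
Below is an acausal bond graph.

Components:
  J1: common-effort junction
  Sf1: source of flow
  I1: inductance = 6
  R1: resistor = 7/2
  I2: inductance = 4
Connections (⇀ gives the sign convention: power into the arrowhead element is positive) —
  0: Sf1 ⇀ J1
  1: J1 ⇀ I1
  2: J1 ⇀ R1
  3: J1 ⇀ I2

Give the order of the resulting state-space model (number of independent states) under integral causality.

b0 stroke→Sf1  (Sf1: flow source, stroke at near end)
b1 stroke→I1  (prefer integral on I1)
b3 stroke→I2  (I2: I, integral causality)
b2 stroke→J1  (only one effort-in slot at J1)

2  (I1, I2 all integral)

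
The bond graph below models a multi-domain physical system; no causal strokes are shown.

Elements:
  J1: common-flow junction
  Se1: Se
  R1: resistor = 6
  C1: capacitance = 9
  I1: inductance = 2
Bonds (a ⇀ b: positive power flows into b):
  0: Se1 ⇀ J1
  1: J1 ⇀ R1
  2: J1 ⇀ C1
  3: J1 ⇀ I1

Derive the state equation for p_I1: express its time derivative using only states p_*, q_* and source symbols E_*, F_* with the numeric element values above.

dp_I1/dt = E_Se1 - 3*p_I1 - q_C1/9

b0 →J1  (Se1 fixes effort; stroke away)
b2 →J1  (C1 integral (e out))
b3 →I1  (I1 integral (f out))
b1 →J1  (1-jn J1 has f-setter on 3)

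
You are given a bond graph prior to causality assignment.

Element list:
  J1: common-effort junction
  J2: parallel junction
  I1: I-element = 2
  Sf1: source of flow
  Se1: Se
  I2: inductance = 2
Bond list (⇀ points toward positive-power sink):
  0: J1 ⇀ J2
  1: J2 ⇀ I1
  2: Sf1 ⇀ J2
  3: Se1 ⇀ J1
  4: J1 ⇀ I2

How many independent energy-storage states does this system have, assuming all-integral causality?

β2 →Sf1  (source Sf1 imposes f)
β3 →J1  (Se1: effort source, stroke at far end)
β0 →J2  (common-e at J1 fixed by 3)
β4 →I2  (0-jn J1 has e-setter on 3)
β1 →I1  (J2 effort already set via bond 0)

2  (I1, I2 all integral)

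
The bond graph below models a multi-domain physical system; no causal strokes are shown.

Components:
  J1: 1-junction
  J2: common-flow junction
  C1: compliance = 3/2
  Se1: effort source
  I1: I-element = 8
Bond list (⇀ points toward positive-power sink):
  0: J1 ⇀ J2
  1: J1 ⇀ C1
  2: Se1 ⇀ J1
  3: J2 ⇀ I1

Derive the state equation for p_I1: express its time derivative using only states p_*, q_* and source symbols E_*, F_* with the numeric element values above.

β2 →J1  (Se1: effort source, stroke at far end)
β1 →J1  (C1: C, integral causality)
β0 →J2  (J1: last free bond brings flow in)
β3 →I1  (J2 needs exactly one f-in)

dp_I1/dt = E_Se1 - 2*q_C1/3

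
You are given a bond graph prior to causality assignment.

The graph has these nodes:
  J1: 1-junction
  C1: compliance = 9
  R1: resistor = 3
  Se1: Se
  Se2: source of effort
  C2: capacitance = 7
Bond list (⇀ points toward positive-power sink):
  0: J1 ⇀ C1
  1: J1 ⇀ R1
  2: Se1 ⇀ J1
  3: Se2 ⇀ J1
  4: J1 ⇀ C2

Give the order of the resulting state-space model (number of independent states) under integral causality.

b2 stroke→J1  (Se1 fixes effort; stroke away)
b3 stroke→J1  (Se2: effort source, stroke at far end)
b0 stroke→J1  (C1 outputs effort q/C1)
b4 stroke→J1  (C2: C, integral causality)
b1 stroke→R1  (J1 needs exactly one f-in)

2  (C1, C2 all integral)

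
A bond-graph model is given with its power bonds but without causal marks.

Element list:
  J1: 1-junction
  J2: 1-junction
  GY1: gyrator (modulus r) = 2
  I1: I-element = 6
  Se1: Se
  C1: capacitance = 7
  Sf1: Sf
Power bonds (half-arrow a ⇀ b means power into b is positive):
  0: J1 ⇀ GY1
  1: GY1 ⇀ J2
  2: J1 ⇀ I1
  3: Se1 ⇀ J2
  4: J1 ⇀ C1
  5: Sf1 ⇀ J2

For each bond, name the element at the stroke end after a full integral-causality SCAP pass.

β0 stroke→J1
β1 stroke→J2
β2 stroke→I1
β3 stroke→J2
β4 stroke→J1
β5 stroke→Sf1

β3 stroke at J2  (Se1: effort source, stroke at far end)
β5 stroke at Sf1  (Sf1 (Sf) sets flow on bond)
β1 stroke at J2  (J2 flow already set via bond 5)
β0 stroke at J1  (GY1 both-in/both-out from 1)
β2 stroke at I1  (I1 integral (f out))
β4 stroke at J1  (common-f at J1 fixed by 2)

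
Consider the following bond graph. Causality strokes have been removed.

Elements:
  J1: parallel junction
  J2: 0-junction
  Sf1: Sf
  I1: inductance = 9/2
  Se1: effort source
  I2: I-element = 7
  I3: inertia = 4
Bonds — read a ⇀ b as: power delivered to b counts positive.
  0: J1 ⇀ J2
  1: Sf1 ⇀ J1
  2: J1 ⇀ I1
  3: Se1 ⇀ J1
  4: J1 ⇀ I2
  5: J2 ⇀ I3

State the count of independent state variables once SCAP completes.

3  (I1, I2, I3 all integral)

bond 1 stroke→Sf1  (Sf1: flow source, stroke at near end)
bond 3 stroke→J1  (Se1: effort source, stroke at far end)
bond 0 stroke→J2  (0-jn J1 has e-setter on 3)
bond 2 stroke→I1  (common-e at J1 fixed by 3)
bond 4 stroke→I2  (0-jn J1 has e-setter on 3)
bond 5 stroke→I3  (J2 effort already set via bond 0)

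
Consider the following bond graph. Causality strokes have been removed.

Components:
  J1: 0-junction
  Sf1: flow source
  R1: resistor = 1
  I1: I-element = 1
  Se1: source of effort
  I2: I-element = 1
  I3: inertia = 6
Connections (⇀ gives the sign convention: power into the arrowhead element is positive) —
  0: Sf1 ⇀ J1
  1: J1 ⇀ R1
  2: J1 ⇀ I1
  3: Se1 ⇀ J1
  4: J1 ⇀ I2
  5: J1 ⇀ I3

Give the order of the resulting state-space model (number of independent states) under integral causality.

3  (I1, I2, I3 all integral)

b0 |Sf1  (Sf1 (Sf) sets flow on bond)
b3 |J1  (Se1 fixes effort; stroke away)
b1 |R1  (common-e at J1 fixed by 3)
b2 |I1  (common-e at J1 fixed by 3)
b4 |I2  (common-e at J1 fixed by 3)
b5 |I3  (J1: bond 3 brought effort, rest push out)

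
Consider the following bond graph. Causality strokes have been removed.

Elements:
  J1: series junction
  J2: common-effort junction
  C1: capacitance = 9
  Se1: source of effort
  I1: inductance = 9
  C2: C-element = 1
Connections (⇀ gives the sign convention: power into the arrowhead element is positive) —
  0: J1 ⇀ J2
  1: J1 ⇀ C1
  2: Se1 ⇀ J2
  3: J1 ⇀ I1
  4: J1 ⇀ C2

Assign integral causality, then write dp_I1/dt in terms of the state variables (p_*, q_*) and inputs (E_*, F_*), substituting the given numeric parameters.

dp_I1/dt = -E_Se1 - q_C1/9 - q_C2

b2 stroke at J2  (Se1: effort source, stroke at far end)
b0 stroke at J1  (0-jn J2 has e-setter on 2)
b1 stroke at J1  (prefer integral on C1)
b3 stroke at I1  (I1 integral (f out))
b4 stroke at J1  (J1 flow already set via bond 3)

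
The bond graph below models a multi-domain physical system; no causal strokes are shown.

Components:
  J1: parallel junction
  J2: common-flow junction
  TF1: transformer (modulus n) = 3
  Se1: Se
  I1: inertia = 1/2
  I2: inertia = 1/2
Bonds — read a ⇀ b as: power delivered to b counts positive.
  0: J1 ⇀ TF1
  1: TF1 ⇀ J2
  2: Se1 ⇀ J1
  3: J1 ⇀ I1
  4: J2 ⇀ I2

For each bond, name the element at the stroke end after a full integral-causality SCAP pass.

#2 stroke→J1  (Se1 (Se) sets effort on bond)
#0 stroke→TF1  (J1 effort already set via bond 2)
#3 stroke→I1  (J1: bond 2 brought effort, rest push out)
#1 stroke→J2  (TF1: transformer flips bond 0)
#4 stroke→I2  (only one flow-in slot at J2)

b0 stroke→TF1
b1 stroke→J2
b2 stroke→J1
b3 stroke→I1
b4 stroke→I2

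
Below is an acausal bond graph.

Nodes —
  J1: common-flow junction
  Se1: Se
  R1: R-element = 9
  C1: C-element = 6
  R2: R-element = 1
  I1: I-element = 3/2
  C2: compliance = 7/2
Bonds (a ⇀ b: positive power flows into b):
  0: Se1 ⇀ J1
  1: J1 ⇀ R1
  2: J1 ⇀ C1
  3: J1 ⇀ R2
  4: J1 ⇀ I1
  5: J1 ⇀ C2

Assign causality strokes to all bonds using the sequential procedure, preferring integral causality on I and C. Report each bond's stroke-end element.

b0 stroke→J1  (Se1 fixes effort; stroke away)
b2 stroke→J1  (C1: C, integral causality)
b4 stroke→I1  (I1 outputs flow p/I1)
b1 stroke→J1  (J1: bond 4 brought flow, rest push out)
b3 stroke→J1  (1-jn J1 has f-setter on 4)
b5 stroke→J1  (common-f at J1 fixed by 4)

#0 stroke at J1
#1 stroke at J1
#2 stroke at J1
#3 stroke at J1
#4 stroke at I1
#5 stroke at J1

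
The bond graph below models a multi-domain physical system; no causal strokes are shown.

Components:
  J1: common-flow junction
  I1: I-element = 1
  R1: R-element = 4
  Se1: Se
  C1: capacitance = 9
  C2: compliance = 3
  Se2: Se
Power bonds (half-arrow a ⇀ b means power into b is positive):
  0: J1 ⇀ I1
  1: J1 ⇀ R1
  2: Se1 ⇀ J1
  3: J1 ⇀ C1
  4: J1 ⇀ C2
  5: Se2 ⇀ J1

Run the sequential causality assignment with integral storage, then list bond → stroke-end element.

#0 |I1
#1 |J1
#2 |J1
#3 |J1
#4 |J1
#5 |J1

b2 →J1  (source Se1 imposes e)
b5 →J1  (Se2 fixes effort; stroke away)
b0 →I1  (prefer integral on I1)
b1 →J1  (common-f at J1 fixed by 0)
b3 →J1  (J1 flow already set via bond 0)
b4 →J1  (J1: bond 0 brought flow, rest push out)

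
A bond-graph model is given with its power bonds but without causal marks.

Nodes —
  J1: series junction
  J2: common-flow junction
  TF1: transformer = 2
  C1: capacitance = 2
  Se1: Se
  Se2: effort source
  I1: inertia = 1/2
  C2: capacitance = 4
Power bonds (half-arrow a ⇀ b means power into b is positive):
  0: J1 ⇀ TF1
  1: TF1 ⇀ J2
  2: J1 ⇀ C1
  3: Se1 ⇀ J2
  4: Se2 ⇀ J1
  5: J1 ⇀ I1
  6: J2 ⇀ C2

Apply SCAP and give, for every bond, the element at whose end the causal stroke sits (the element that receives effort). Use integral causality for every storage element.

#0 stroke→J1
#1 stroke→TF1
#2 stroke→J1
#3 stroke→J2
#4 stroke→J1
#5 stroke→I1
#6 stroke→J2

b3 →J2  (Se1 (Se) sets effort on bond)
b4 →J1  (Se2 fixes effort; stroke away)
b2 →J1  (C1: C, integral causality)
b5 →I1  (I1 outputs flow p/I1)
b0 →J1  (common-f at J1 fixed by 5)
b1 →TF1  (through TF1, causality passes straight; one stroke at TF1)
b6 →J2  (common-f at J2 fixed by 1)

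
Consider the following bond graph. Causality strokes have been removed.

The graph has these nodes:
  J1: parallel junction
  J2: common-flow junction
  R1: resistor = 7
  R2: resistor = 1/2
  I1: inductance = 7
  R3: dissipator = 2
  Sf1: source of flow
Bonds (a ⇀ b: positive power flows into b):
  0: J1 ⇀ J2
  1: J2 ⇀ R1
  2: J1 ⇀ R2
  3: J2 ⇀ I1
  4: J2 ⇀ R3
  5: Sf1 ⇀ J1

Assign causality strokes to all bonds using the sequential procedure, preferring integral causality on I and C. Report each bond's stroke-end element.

β5 →Sf1  (source Sf1 imposes f)
β3 →I1  (I1 outputs flow p/I1)
β0 →J2  (J2 flow already set via bond 3)
β1 →J2  (1-jn J2 has f-setter on 3)
β4 →J2  (common-f at J2 fixed by 3)
β2 →J1  (J1 needs exactly one e-in)

#0 |J2
#1 |J2
#2 |J1
#3 |I1
#4 |J2
#5 |Sf1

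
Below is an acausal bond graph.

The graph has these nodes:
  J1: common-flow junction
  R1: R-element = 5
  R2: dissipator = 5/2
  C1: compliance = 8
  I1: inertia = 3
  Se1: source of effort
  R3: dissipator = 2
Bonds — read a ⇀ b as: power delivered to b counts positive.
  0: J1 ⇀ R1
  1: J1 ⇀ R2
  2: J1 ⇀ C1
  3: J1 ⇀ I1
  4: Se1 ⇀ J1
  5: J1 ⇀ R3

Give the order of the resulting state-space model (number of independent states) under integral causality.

b4 stroke→J1  (source Se1 imposes e)
b2 stroke→J1  (prefer integral on C1)
b3 stroke→I1  (I1: I, integral causality)
b0 stroke→J1  (common-f at J1 fixed by 3)
b1 stroke→J1  (J1 flow already set via bond 3)
b5 stroke→J1  (J1: bond 3 brought flow, rest push out)

2  (C1, I1 all integral)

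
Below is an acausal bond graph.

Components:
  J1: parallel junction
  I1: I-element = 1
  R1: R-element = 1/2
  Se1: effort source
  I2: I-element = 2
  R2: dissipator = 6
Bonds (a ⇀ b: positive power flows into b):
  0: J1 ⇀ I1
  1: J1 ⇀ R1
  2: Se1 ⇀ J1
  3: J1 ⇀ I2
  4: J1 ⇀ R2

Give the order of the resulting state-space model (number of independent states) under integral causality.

bond 2 stroke at J1  (Se1 fixes effort; stroke away)
bond 0 stroke at I1  (J1: bond 2 brought effort, rest push out)
bond 1 stroke at R1  (J1: bond 2 brought effort, rest push out)
bond 3 stroke at I2  (0-jn J1 has e-setter on 2)
bond 4 stroke at R2  (common-e at J1 fixed by 2)

2  (I1, I2 all integral)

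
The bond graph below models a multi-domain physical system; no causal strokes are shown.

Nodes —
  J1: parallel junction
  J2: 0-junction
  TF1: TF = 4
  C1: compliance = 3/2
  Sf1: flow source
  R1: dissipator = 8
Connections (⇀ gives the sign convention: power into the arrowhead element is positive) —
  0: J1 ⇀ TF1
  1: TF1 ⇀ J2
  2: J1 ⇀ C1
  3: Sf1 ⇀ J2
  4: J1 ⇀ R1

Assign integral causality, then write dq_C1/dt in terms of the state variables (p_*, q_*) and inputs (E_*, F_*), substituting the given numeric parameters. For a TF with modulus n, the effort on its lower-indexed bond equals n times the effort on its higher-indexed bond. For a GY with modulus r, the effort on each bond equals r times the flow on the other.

#3 stroke at Sf1  (Sf1: flow source, stroke at near end)
#1 stroke at J2  (J2 needs exactly one e-in)
#0 stroke at TF1  (TF1: transformer flips bond 1)
#2 stroke at J1  (C1 outputs effort q/C1)
#4 stroke at R1  (J1 effort already set via bond 2)

dq_C1/dt = F_Sf1/4 - q_C1/12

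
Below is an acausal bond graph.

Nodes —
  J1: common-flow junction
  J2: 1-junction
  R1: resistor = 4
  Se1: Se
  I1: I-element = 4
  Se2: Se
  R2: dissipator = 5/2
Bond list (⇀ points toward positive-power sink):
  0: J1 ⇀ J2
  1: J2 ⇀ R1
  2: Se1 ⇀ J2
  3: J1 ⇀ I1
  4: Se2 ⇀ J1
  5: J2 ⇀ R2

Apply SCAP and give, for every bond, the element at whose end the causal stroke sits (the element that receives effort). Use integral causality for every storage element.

β0 →J1
β1 →J2
β2 →J2
β3 →I1
β4 →J1
β5 →J2

bond 2 stroke→J2  (source Se1 imposes e)
bond 4 stroke→J1  (source Se2 imposes e)
bond 3 stroke→I1  (I1: I, integral causality)
bond 0 stroke→J1  (J1 flow already set via bond 3)
bond 1 stroke→J2  (1-jn J2 has f-setter on 0)
bond 5 stroke→J2  (J2 flow already set via bond 0)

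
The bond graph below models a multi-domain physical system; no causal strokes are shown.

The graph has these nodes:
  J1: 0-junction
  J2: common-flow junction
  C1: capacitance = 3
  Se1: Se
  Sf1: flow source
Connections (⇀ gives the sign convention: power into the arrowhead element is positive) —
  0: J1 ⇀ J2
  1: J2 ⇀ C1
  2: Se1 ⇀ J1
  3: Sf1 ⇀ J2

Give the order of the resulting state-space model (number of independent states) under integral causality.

1  (C1 all integral)

β2 →J1  (Se1 (Se) sets effort on bond)
β3 →Sf1  (source Sf1 imposes f)
β0 →J2  (J1 effort already set via bond 2)
β1 →J2  (common-f at J2 fixed by 3)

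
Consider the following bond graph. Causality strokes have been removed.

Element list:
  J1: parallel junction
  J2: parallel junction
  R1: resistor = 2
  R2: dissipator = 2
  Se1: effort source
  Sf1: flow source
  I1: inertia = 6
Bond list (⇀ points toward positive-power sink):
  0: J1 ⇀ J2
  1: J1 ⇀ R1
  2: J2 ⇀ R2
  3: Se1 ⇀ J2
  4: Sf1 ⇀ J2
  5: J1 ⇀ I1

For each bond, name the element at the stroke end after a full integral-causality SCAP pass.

#3 |J2  (Se1: effort source, stroke at far end)
#4 |Sf1  (Sf1: flow source, stroke at near end)
#0 |J1  (J2: bond 3 brought effort, rest push out)
#2 |R2  (J2: bond 3 brought effort, rest push out)
#1 |R1  (common-e at J1 fixed by 0)
#5 |I1  (J1: bond 0 brought effort, rest push out)

bond 0 stroke at J1
bond 1 stroke at R1
bond 2 stroke at R2
bond 3 stroke at J2
bond 4 stroke at Sf1
bond 5 stroke at I1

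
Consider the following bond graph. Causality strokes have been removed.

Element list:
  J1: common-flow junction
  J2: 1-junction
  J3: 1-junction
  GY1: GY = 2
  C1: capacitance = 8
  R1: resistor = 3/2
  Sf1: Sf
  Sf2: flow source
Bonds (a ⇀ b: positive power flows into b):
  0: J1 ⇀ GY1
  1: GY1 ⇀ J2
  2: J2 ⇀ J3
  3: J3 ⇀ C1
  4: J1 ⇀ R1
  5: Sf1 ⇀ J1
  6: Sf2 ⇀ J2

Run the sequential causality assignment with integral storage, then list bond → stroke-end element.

b0 stroke at J1
b1 stroke at J2
b2 stroke at J2
b3 stroke at J3
b4 stroke at J1
b5 stroke at Sf1
b6 stroke at Sf2

b5 stroke→Sf1  (source Sf1 imposes f)
b6 stroke→Sf2  (Sf2 (Sf) sets flow on bond)
b0 stroke→J1  (J1: bond 5 brought flow, rest push out)
b4 stroke→J1  (J1: bond 5 brought flow, rest push out)
b1 stroke→J2  (common-f at J2 fixed by 6)
b2 stroke→J2  (J2: bond 6 brought flow, rest push out)
b3 stroke→J3  (J3: bond 2 brought flow, rest push out)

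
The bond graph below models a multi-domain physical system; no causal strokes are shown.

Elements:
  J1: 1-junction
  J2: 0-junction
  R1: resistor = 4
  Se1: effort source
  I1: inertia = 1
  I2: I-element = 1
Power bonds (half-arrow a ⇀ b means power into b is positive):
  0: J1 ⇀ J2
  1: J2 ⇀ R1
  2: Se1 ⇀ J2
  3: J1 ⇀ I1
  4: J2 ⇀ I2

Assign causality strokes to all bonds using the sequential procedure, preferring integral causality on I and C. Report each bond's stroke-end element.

bond 2 |J2  (Se1 fixes effort; stroke away)
bond 0 |J1  (0-jn J2 has e-setter on 2)
bond 1 |R1  (0-jn J2 has e-setter on 2)
bond 4 |I2  (common-e at J2 fixed by 2)
bond 3 |I1  (closing 1-jn rule on J1)

#0 |J1
#1 |R1
#2 |J2
#3 |I1
#4 |I2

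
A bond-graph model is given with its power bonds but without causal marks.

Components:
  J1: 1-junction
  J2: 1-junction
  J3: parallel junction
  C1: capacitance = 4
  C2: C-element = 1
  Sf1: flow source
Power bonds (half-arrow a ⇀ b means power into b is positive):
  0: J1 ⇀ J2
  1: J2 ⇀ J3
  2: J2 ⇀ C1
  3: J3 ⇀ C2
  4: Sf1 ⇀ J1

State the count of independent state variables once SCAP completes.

2  (C1, C2 all integral)

b4 →Sf1  (Sf1 fixes flow; stroke at Sf1)
b0 →J1  (1-jn J1 has f-setter on 4)
b1 →J2  (common-f at J2 fixed by 0)
b2 →J2  (1-jn J2 has f-setter on 0)
b3 →J3  (only one effort-in slot at J3)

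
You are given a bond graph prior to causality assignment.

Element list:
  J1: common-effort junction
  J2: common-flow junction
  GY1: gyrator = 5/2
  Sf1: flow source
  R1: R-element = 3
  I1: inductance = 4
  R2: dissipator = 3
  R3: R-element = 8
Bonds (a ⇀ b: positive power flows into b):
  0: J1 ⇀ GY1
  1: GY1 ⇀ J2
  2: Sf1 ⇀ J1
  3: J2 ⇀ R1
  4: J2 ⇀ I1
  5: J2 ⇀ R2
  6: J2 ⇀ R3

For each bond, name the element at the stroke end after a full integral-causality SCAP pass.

bond 2 stroke at Sf1  (Sf1 fixes flow; stroke at Sf1)
bond 0 stroke at J1  (closing 0-jn rule on J1)
bond 1 stroke at J2  (through GY1, causality inverts; strokes same side of GY1)
bond 4 stroke at I1  (prefer integral on I1)
bond 3 stroke at J2  (J2 flow already set via bond 4)
bond 5 stroke at J2  (1-jn J2 has f-setter on 4)
bond 6 stroke at J2  (J2 flow already set via bond 4)

β0 →J1
β1 →J2
β2 →Sf1
β3 →J2
β4 →I1
β5 →J2
β6 →J2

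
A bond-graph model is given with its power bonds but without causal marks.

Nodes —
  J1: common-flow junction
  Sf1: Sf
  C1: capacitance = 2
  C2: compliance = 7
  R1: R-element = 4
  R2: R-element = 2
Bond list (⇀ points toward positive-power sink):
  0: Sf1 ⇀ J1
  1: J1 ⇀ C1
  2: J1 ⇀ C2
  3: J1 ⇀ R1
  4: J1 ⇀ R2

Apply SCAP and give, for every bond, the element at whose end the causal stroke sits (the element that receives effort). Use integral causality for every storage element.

b0 |Sf1
b1 |J1
b2 |J1
b3 |J1
b4 |J1

b0 stroke at Sf1  (source Sf1 imposes f)
b1 stroke at J1  (1-jn J1 has f-setter on 0)
b2 stroke at J1  (J1 flow already set via bond 0)
b3 stroke at J1  (common-f at J1 fixed by 0)
b4 stroke at J1  (1-jn J1 has f-setter on 0)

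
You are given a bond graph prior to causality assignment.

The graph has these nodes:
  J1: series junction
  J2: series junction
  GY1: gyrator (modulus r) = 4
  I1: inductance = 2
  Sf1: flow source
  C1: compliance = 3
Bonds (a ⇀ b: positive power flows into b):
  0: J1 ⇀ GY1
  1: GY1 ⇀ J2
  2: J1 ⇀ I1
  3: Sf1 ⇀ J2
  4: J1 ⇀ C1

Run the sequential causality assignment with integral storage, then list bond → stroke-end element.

#3 stroke→Sf1  (source Sf1 imposes f)
#1 stroke→J2  (1-jn J2 has f-setter on 3)
#0 stroke→J1  (through GY1, causality inverts; strokes same side of GY1)
#2 stroke→I1  (I1 outputs flow p/I1)
#4 stroke→J1  (J1 flow already set via bond 2)

b0 |J1
b1 |J2
b2 |I1
b3 |Sf1
b4 |J1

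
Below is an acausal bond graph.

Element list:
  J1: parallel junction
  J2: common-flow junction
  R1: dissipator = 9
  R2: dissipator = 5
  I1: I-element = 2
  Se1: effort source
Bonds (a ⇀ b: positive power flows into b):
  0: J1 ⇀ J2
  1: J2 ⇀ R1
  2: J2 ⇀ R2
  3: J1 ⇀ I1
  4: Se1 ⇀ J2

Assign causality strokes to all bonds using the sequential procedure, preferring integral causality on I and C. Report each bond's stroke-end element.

#0 →J1
#1 →J2
#2 →J2
#3 →I1
#4 →J2

β4 →J2  (Se1 (Se) sets effort on bond)
β3 →I1  (I1: I, integral causality)
β0 →J1  (J1: last free bond brings effort in)
β1 →J2  (J2: bond 0 brought flow, rest push out)
β2 →J2  (J2 flow already set via bond 0)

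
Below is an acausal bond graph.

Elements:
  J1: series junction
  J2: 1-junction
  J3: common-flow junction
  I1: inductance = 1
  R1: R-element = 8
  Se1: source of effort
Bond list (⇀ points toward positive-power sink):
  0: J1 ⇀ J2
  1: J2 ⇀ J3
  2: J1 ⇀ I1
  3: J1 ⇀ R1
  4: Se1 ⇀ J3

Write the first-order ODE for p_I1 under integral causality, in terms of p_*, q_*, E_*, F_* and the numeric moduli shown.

dp_I1/dt = E_Se1 - 8*p_I1

bond 4 |J3  (source Se1 imposes e)
bond 1 |J2  (only one flow-in slot at J3)
bond 0 |J1  (J2 needs exactly one f-in)
bond 2 |I1  (prefer integral on I1)
bond 3 |J1  (J1: bond 2 brought flow, rest push out)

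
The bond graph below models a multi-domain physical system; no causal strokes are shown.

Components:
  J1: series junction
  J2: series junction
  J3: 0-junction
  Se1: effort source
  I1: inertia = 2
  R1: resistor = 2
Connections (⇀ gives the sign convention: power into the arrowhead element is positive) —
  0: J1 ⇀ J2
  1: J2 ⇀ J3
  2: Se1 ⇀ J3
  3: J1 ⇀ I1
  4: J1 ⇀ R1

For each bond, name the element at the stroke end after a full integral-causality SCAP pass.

#2 →J3  (Se1: effort source, stroke at far end)
#1 →J2  (0-jn J3 has e-setter on 2)
#0 →J1  (closing 1-jn rule on J2)
#3 →I1  (I1 outputs flow p/I1)
#4 →J1  (J1 flow already set via bond 3)

bond 0 →J1
bond 1 →J2
bond 2 →J3
bond 3 →I1
bond 4 →J1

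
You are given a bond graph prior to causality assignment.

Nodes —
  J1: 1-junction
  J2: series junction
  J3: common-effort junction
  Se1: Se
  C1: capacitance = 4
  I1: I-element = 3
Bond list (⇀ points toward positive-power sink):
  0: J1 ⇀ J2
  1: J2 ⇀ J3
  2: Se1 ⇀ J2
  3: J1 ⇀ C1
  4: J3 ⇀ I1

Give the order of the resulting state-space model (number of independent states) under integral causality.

2  (C1, I1 all integral)

bond 2 |J2  (source Se1 imposes e)
bond 3 |J1  (C1: C, integral causality)
bond 0 |J2  (closing 1-jn rule on J1)
bond 1 |J3  (J2 needs exactly one f-in)
bond 4 |I1  (common-e at J3 fixed by 1)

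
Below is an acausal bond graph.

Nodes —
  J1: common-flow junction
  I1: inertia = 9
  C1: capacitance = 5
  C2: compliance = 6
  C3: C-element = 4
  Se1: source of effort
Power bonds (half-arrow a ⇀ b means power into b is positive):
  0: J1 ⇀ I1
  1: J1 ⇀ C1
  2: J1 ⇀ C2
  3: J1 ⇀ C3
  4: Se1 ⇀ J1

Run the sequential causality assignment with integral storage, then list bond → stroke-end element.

bond 0 stroke at I1
bond 1 stroke at J1
bond 2 stroke at J1
bond 3 stroke at J1
bond 4 stroke at J1

bond 4 |J1  (Se1 fixes effort; stroke away)
bond 0 |I1  (I1 outputs flow p/I1)
bond 1 |J1  (common-f at J1 fixed by 0)
bond 2 |J1  (J1: bond 0 brought flow, rest push out)
bond 3 |J1  (common-f at J1 fixed by 0)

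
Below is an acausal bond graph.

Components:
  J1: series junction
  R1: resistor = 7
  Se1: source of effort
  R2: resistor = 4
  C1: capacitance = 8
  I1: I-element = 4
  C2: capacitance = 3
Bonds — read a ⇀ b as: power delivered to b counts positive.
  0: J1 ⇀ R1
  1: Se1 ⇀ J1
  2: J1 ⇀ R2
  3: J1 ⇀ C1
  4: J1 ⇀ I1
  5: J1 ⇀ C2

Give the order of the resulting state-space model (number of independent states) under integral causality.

3  (C1, C2, I1 all integral)

bond 1 →J1  (Se1: effort source, stroke at far end)
bond 3 →J1  (C1 outputs effort q/C1)
bond 4 →I1  (I1 integral (f out))
bond 0 →J1  (1-jn J1 has f-setter on 4)
bond 2 →J1  (common-f at J1 fixed by 4)
bond 5 →J1  (1-jn J1 has f-setter on 4)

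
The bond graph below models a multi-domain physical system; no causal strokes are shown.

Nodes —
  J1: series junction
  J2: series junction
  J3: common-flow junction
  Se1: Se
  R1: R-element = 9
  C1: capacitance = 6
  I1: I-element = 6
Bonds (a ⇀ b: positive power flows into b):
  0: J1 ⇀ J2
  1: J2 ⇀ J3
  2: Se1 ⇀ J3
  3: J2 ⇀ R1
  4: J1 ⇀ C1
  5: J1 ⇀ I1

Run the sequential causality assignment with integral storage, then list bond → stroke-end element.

bond 0 stroke→J1
bond 1 stroke→J2
bond 2 stroke→J3
bond 3 stroke→J2
bond 4 stroke→J1
bond 5 stroke→I1

bond 2 →J3  (Se1 fixes effort; stroke away)
bond 1 →J2  (J3: last free bond brings flow in)
bond 4 →J1  (prefer integral on C1)
bond 5 →I1  (I1 integral (f out))
bond 0 →J1  (1-jn J1 has f-setter on 5)
bond 3 →J2  (J2: bond 0 brought flow, rest push out)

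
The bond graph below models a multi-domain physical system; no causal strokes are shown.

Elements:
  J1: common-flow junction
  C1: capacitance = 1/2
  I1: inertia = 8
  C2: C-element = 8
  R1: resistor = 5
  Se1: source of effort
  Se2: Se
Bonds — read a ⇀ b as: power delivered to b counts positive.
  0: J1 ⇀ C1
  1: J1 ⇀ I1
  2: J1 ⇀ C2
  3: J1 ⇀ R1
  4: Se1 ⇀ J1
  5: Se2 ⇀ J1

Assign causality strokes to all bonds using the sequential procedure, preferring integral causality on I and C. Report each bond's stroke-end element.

bond 0 stroke→J1
bond 1 stroke→I1
bond 2 stroke→J1
bond 3 stroke→J1
bond 4 stroke→J1
bond 5 stroke→J1

b4 →J1  (Se1 (Se) sets effort on bond)
b5 →J1  (Se2 (Se) sets effort on bond)
b0 →J1  (C1 integral (e out))
b1 →I1  (I1 outputs flow p/I1)
b2 →J1  (common-f at J1 fixed by 1)
b3 →J1  (J1: bond 1 brought flow, rest push out)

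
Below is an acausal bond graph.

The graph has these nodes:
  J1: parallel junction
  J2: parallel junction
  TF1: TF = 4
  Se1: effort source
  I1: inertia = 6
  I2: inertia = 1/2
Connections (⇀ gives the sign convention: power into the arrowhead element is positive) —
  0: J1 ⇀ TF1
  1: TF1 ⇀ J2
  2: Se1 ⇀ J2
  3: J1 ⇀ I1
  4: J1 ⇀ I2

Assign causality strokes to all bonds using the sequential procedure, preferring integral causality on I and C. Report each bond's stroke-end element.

b2 stroke at J2  (Se1 (Se) sets effort on bond)
b1 stroke at TF1  (0-jn J2 has e-setter on 2)
b0 stroke at J1  (through TF1, causality passes straight; one stroke at TF1)
b3 stroke at I1  (common-e at J1 fixed by 0)
b4 stroke at I2  (J1: bond 0 brought effort, rest push out)

β0 →J1
β1 →TF1
β2 →J2
β3 →I1
β4 →I2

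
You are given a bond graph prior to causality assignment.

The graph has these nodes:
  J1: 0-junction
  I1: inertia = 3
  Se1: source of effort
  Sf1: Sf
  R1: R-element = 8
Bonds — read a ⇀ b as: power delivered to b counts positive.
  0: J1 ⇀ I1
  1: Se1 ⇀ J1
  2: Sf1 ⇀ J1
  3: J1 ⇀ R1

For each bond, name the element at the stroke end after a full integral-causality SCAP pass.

bond 1 stroke→J1  (Se1 fixes effort; stroke away)
bond 2 stroke→Sf1  (source Sf1 imposes f)
bond 0 stroke→I1  (0-jn J1 has e-setter on 1)
bond 3 stroke→R1  (common-e at J1 fixed by 1)

β0 stroke→I1
β1 stroke→J1
β2 stroke→Sf1
β3 stroke→R1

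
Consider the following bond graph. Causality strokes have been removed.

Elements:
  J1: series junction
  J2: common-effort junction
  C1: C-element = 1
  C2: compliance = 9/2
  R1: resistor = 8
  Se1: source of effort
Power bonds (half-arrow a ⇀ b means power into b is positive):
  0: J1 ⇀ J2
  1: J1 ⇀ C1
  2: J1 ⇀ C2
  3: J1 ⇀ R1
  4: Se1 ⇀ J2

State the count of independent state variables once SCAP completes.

#4 stroke→J2  (Se1: effort source, stroke at far end)
#0 stroke→J1  (0-jn J2 has e-setter on 4)
#1 stroke→J1  (prefer integral on C1)
#2 stroke→J1  (C2 outputs effort q/C2)
#3 stroke→R1  (J1 needs exactly one f-in)

2  (C1, C2 all integral)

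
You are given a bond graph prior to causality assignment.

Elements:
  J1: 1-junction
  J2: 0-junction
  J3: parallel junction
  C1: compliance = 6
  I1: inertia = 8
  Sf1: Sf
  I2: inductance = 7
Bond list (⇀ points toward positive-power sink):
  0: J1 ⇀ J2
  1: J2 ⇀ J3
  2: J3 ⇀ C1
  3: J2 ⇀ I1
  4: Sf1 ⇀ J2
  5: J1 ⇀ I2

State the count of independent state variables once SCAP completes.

#4 stroke→Sf1  (Sf1 (Sf) sets flow on bond)
#2 stroke→J3  (C1: C, integral causality)
#1 stroke→J2  (common-e at J3 fixed by 2)
#0 stroke→J1  (J2: bond 1 brought effort, rest push out)
#3 stroke→I1  (J2: bond 1 brought effort, rest push out)
#5 stroke→I2  (J1: last free bond brings flow in)

3  (C1, I1, I2 all integral)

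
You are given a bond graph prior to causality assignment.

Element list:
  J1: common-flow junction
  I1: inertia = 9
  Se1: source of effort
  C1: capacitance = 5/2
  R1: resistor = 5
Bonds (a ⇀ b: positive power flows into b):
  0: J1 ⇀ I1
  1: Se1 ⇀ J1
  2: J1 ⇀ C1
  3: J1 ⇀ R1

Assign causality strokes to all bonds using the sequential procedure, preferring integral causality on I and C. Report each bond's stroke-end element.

#0 stroke→I1
#1 stroke→J1
#2 stroke→J1
#3 stroke→J1

b1 →J1  (Se1 fixes effort; stroke away)
b0 →I1  (I1: I, integral causality)
b2 →J1  (1-jn J1 has f-setter on 0)
b3 →J1  (common-f at J1 fixed by 0)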